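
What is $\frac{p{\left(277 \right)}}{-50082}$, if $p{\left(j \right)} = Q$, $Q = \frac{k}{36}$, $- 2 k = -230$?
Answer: $- \frac{115}{1802952} \approx -6.3784 \cdot 10^{-5}$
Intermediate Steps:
$k = 115$ ($k = \left(- \frac{1}{2}\right) \left(-230\right) = 115$)
$Q = \frac{115}{36} \approx 3.1944$
$p{\left(j \right)} = \frac{115}{36}$
$\frac{p{\left(277 \right)}}{-50082} = \frac{115}{36 \left(-50082\right)} = \frac{115}{36} \left(- \frac{1}{50082}\right) = - \frac{115}{1802952}$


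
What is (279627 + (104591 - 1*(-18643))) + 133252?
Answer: 536113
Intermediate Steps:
(279627 + (104591 - 1*(-18643))) + 133252 = (279627 + (104591 + 18643)) + 133252 = (279627 + 123234) + 133252 = 402861 + 133252 = 536113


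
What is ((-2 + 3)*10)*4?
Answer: 40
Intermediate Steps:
((-2 + 3)*10)*4 = (1*10)*4 = 10*4 = 40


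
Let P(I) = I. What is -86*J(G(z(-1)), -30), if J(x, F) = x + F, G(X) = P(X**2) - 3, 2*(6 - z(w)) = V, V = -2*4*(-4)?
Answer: -5762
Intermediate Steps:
V = 32 (V = -8*(-4) = 32)
z(w) = -10 (z(w) = 6 - 1/2*32 = 6 - 16 = -10)
G(X) = -3 + X**2 (G(X) = X**2 - 3 = -3 + X**2)
J(x, F) = F + x
-86*J(G(z(-1)), -30) = -86*(-30 + (-3 + (-10)**2)) = -86*(-30 + (-3 + 100)) = -86*(-30 + 97) = -86*67 = -5762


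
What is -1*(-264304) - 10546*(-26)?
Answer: 538500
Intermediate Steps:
-1*(-264304) - 10546*(-26) = 264304 + 274196 = 538500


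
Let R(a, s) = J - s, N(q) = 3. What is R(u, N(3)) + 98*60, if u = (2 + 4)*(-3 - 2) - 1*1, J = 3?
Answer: 5880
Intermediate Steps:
u = -31 (u = 6*(-5) - 1 = -30 - 1 = -31)
R(a, s) = 3 - s
R(u, N(3)) + 98*60 = (3 - 1*3) + 98*60 = (3 - 3) + 5880 = 0 + 5880 = 5880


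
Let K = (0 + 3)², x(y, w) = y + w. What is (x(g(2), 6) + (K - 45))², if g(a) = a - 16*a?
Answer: 3600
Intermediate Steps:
g(a) = -15*a (g(a) = a - 16*a = -15*a)
x(y, w) = w + y
K = 9 (K = 3² = 9)
(x(g(2), 6) + (K - 45))² = ((6 - 15*2) + (9 - 45))² = ((6 - 30) - 36)² = (-24 - 36)² = (-60)² = 3600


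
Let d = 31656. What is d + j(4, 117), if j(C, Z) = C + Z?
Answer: 31777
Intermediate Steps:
d + j(4, 117) = 31656 + (4 + 117) = 31656 + 121 = 31777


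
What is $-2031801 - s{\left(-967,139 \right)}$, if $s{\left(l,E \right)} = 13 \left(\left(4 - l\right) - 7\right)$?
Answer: $-2044333$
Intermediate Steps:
$s{\left(l,E \right)} = -39 - 13 l$ ($s{\left(l,E \right)} = 13 \left(-3 - l\right) = -39 - 13 l$)
$-2031801 - s{\left(-967,139 \right)} = -2031801 - \left(-39 - -12571\right) = -2031801 - \left(-39 + 12571\right) = -2031801 - 12532 = -2044333$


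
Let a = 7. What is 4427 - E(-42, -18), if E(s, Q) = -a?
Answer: 4434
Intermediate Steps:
E(s, Q) = -7 (E(s, Q) = -1*7 = -7)
4427 - E(-42, -18) = 4427 - 1*(-7) = 4427 + 7 = 4434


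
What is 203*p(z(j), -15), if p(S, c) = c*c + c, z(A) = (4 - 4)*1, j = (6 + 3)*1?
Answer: 42630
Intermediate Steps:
j = 9 (j = 9*1 = 9)
z(A) = 0 (z(A) = 0*1 = 0)
p(S, c) = c + c**2 (p(S, c) = c**2 + c = c + c**2)
203*p(z(j), -15) = 203*(-15*(1 - 15)) = 203*(-15*(-14)) = 203*210 = 42630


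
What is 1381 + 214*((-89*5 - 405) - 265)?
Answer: -237229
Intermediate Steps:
1381 + 214*((-89*5 - 405) - 265) = 1381 + 214*((-445 - 405) - 265) = 1381 + 214*(-850 - 265) = 1381 + 214*(-1115) = 1381 - 238610 = -237229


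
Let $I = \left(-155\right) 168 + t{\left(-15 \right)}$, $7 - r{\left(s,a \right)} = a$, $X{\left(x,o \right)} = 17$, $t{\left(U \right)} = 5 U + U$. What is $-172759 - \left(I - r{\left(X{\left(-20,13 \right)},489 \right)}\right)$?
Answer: $-147111$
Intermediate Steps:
$t{\left(U \right)} = 6 U$
$r{\left(s,a \right)} = 7 - a$
$I = -26130$ ($I = \left(-155\right) 168 + 6 \left(-15\right) = -26040 - 90 = -26130$)
$-172759 - \left(I - r{\left(X{\left(-20,13 \right)},489 \right)}\right) = -172759 + \left(\left(7 - 489\right) - -26130\right) = -172759 + \left(\left(7 - 489\right) + 26130\right) = -172759 + \left(-482 + 26130\right) = -172759 + 25648 = -147111$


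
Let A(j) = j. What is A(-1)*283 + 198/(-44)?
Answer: -575/2 ≈ -287.50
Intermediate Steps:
A(-1)*283 + 198/(-44) = -1*283 + 198/(-44) = -283 + 198*(-1/44) = -283 - 9/2 = -575/2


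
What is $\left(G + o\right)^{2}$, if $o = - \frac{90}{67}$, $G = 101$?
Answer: $\frac{44582329}{4489} \approx 9931.5$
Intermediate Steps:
$o = - \frac{90}{67}$ ($o = \left(-90\right) \frac{1}{67} = - \frac{90}{67} \approx -1.3433$)
$\left(G + o\right)^{2} = \left(101 - \frac{90}{67}\right)^{2} = \left(\frac{6677}{67}\right)^{2} = \frac{44582329}{4489}$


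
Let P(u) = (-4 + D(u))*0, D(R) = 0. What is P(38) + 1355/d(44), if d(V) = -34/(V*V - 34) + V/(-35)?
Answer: -45101175/42439 ≈ -1062.7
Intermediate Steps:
d(V) = -34/(-34 + V**2) - V/35 (d(V) = -34/(V**2 - 34) + V*(-1/35) = -34/(-34 + V**2) - V/35)
P(u) = 0 (P(u) = (-4 + 0)*0 = -4*0 = 0)
P(38) + 1355/d(44) = 0 + 1355/(((-1190 - 1*44**3 + 34*44)/(35*(-34 + 44**2)))) = 0 + 1355/(((-1190 - 1*85184 + 1496)/(35*(-34 + 1936)))) = 0 + 1355/(((1/35)*(-1190 - 85184 + 1496)/1902)) = 0 + 1355/(((1/35)*(1/1902)*(-84878))) = 0 + 1355/(-42439/33285) = 0 + 1355*(-33285/42439) = 0 - 45101175/42439 = -45101175/42439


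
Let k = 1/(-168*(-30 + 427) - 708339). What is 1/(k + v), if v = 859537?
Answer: 775035/666171258794 ≈ 1.1634e-6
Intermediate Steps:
k = -1/775035 (k = 1/(-168*397 - 708339) = 1/(-66696 - 708339) = 1/(-775035) = -1/775035 ≈ -1.2903e-6)
1/(k + v) = 1/(-1/775035 + 859537) = 1/(666171258794/775035) = 775035/666171258794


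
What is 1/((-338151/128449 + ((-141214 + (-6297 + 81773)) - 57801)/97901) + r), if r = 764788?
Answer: 12575285549/9617378510666550 ≈ 1.3076e-6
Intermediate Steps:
1/((-338151/128449 + ((-141214 + (-6297 + 81773)) - 57801)/97901) + r) = 1/((-338151/128449 + ((-141214 + (-6297 + 81773)) - 57801)/97901) + 764788) = 1/((-338151*1/128449 + ((-141214 + 75476) - 57801)*(1/97901)) + 764788) = 1/((-338151/128449 + (-65738 - 57801)*(1/97901)) + 764788) = 1/((-338151/128449 - 123539*1/97901) + 764788) = 1/((-338151/128449 - 123539/97901) + 764788) = 1/(-48973782062/12575285549 + 764788) = 1/(9617378510666550/12575285549) = 12575285549/9617378510666550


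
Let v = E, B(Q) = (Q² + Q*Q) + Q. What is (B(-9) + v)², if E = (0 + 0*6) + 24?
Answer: 31329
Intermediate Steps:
B(Q) = Q + 2*Q² (B(Q) = (Q² + Q²) + Q = 2*Q² + Q = Q + 2*Q²)
E = 24 (E = (0 + 0) + 24 = 0 + 24 = 24)
v = 24
(B(-9) + v)² = (-9*(1 + 2*(-9)) + 24)² = (-9*(1 - 18) + 24)² = (-9*(-17) + 24)² = (153 + 24)² = 177² = 31329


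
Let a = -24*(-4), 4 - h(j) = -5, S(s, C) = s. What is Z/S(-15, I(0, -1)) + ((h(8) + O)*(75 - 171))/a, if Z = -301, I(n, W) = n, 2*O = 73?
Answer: -763/30 ≈ -25.433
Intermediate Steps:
O = 73/2 (O = (1/2)*73 = 73/2 ≈ 36.500)
h(j) = 9 (h(j) = 4 - 1*(-5) = 4 + 5 = 9)
a = 96
Z/S(-15, I(0, -1)) + ((h(8) + O)*(75 - 171))/a = -301/(-15) + ((9 + 73/2)*(75 - 171))/96 = -301*(-1/15) + ((91/2)*(-96))*(1/96) = 301/15 - 4368*1/96 = 301/15 - 91/2 = -763/30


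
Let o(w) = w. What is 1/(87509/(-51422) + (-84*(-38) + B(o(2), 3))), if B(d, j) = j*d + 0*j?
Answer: 51422/164360047 ≈ 0.00031286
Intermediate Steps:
B(d, j) = d*j (B(d, j) = d*j + 0 = d*j)
1/(87509/(-51422) + (-84*(-38) + B(o(2), 3))) = 1/(87509/(-51422) + (-84*(-38) + 2*3)) = 1/(87509*(-1/51422) + (3192 + 6)) = 1/(-87509/51422 + 3198) = 1/(164360047/51422) = 51422/164360047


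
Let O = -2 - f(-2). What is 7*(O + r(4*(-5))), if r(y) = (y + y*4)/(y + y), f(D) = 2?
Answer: -21/2 ≈ -10.500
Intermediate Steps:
r(y) = 5/2 (r(y) = (y + 4*y)/((2*y)) = (5*y)*(1/(2*y)) = 5/2)
O = -4 (O = -2 - 1*2 = -2 - 2 = -4)
7*(O + r(4*(-5))) = 7*(-4 + 5/2) = 7*(-3/2) = -21/2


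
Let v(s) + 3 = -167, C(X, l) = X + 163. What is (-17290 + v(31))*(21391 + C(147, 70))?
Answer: -378899460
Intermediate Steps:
C(X, l) = 163 + X
v(s) = -170 (v(s) = -3 - 167 = -170)
(-17290 + v(31))*(21391 + C(147, 70)) = (-17290 - 170)*(21391 + (163 + 147)) = -17460*(21391 + 310) = -17460*21701 = -378899460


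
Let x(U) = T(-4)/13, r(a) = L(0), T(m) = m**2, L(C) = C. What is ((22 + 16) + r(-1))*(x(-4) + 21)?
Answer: 10982/13 ≈ 844.77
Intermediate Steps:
r(a) = 0
x(U) = 16/13 (x(U) = (-4)**2/13 = 16*(1/13) = 16/13)
((22 + 16) + r(-1))*(x(-4) + 21) = ((22 + 16) + 0)*(16/13 + 21) = (38 + 0)*(289/13) = 38*(289/13) = 10982/13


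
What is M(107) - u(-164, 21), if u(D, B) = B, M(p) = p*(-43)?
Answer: -4622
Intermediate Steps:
M(p) = -43*p
M(107) - u(-164, 21) = -43*107 - 1*21 = -4601 - 21 = -4622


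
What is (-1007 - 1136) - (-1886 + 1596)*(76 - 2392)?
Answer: -673783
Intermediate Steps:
(-1007 - 1136) - (-1886 + 1596)*(76 - 2392) = -2143 - (-290)*(-2316) = -2143 - 1*671640 = -2143 - 671640 = -673783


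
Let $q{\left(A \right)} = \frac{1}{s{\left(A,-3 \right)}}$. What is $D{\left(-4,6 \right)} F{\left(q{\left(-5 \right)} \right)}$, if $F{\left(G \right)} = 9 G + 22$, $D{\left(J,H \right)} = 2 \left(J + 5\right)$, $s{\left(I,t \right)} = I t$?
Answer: $\frac{226}{5} \approx 45.2$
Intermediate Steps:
$D{\left(J,H \right)} = 10 + 2 J$ ($D{\left(J,H \right)} = 2 \left(5 + J\right) = 10 + 2 J$)
$q{\left(A \right)} = - \frac{1}{3 A}$ ($q{\left(A \right)} = \frac{1}{A \left(-3\right)} = \frac{1}{\left(-3\right) A} = - \frac{1}{3 A}$)
$F{\left(G \right)} = 22 + 9 G$
$D{\left(-4,6 \right)} F{\left(q{\left(-5 \right)} \right)} = \left(10 + 2 \left(-4\right)\right) \left(22 + 9 \left(- \frac{1}{3 \left(-5\right)}\right)\right) = \left(10 - 8\right) \left(22 + 9 \left(\left(- \frac{1}{3}\right) \left(- \frac{1}{5}\right)\right)\right) = 2 \left(22 + 9 \cdot \frac{1}{15}\right) = 2 \left(22 + \frac{3}{5}\right) = 2 \cdot \frac{113}{5} = \frac{226}{5}$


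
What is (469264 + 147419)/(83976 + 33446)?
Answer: 616683/117422 ≈ 5.2519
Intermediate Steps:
(469264 + 147419)/(83976 + 33446) = 616683/117422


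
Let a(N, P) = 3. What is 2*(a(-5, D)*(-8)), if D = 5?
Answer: -48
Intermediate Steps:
2*(a(-5, D)*(-8)) = 2*(3*(-8)) = 2*(-24) = -48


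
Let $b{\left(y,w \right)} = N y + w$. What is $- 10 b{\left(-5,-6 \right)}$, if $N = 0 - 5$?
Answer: $-190$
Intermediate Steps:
$N = -5$
$b{\left(y,w \right)} = w - 5 y$ ($b{\left(y,w \right)} = - 5 y + w = w - 5 y$)
$- 10 b{\left(-5,-6 \right)} = - 10 \left(-6 - -25\right) = - 10 \left(-6 + 25\right) = \left(-10\right) 19 = -190$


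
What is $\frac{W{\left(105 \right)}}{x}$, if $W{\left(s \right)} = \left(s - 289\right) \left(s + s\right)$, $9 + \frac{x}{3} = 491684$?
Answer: $- \frac{2576}{98335} \approx -0.026196$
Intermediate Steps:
$x = 1475025$ ($x = -27 + 3 \cdot 491684 = -27 + 1475052 = 1475025$)
$W{\left(s \right)} = 2 s \left(-289 + s\right)$ ($W{\left(s \right)} = \left(-289 + s\right) 2 s = 2 s \left(-289 + s\right)$)
$\frac{W{\left(105 \right)}}{x} = \frac{2 \cdot 105 \left(-289 + 105\right)}{1475025} = 2 \cdot 105 \left(-184\right) \frac{1}{1475025} = \left(-38640\right) \frac{1}{1475025} = - \frac{2576}{98335}$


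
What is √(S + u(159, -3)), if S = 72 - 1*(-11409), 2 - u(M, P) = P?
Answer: √11486 ≈ 107.17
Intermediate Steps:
u(M, P) = 2 - P
S = 11481 (S = 72 + 11409 = 11481)
√(S + u(159, -3)) = √(11481 + (2 - 1*(-3))) = √(11481 + (2 + 3)) = √(11481 + 5) = √11486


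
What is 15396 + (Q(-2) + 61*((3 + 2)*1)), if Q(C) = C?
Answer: 15699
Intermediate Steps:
15396 + (Q(-2) + 61*((3 + 2)*1)) = 15396 + (-2 + 61*((3 + 2)*1)) = 15396 + (-2 + 61*(5*1)) = 15396 + (-2 + 61*5) = 15396 + (-2 + 305) = 15396 + 303 = 15699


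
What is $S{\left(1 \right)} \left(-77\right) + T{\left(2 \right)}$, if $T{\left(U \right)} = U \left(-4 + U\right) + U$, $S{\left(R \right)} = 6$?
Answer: $-464$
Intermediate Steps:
$T{\left(U \right)} = U + U \left(-4 + U\right)$
$S{\left(1 \right)} \left(-77\right) + T{\left(2 \right)} = 6 \left(-77\right) + 2 \left(-3 + 2\right) = -462 + 2 \left(-1\right) = -462 - 2 = -464$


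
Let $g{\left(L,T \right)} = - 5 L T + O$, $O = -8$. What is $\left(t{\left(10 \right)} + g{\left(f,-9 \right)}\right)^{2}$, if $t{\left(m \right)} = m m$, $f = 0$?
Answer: $8464$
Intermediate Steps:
$g{\left(L,T \right)} = -8 - 5 L T$ ($g{\left(L,T \right)} = - 5 L T - 8 = -8 - 5 L T$)
$t{\left(m \right)} = m^{2}$
$\left(t{\left(10 \right)} + g{\left(f,-9 \right)}\right)^{2} = \left(10^{2} - \left(8 + 0 \left(-9\right)\right)\right)^{2} = \left(100 + \left(-8 + 0\right)\right)^{2} = \left(100 - 8\right)^{2} = 92^{2} = 8464$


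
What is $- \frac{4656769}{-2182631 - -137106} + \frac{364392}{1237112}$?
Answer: $\frac{813289719616}{316317940475} \approx 2.5711$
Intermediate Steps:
$- \frac{4656769}{-2182631 - -137106} + \frac{364392}{1237112} = - \frac{4656769}{-2182631 + 137106} + 364392 \cdot \frac{1}{1237112} = - \frac{4656769}{-2045525} + \frac{45549}{154639} = \left(-4656769\right) \left(- \frac{1}{2045525}\right) + \frac{45549}{154639} = \frac{4656769}{2045525} + \frac{45549}{154639} = \frac{813289719616}{316317940475}$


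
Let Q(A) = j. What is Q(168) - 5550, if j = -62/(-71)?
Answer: -393988/71 ≈ -5549.1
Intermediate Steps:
j = 62/71 (j = -62*(-1/71) = 62/71 ≈ 0.87324)
Q(A) = 62/71
Q(168) - 5550 = 62/71 - 5550 = -393988/71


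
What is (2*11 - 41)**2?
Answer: 361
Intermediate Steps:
(2*11 - 41)**2 = (22 - 41)**2 = (-19)**2 = 361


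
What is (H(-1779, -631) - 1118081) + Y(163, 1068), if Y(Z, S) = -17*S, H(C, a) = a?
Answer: -1136868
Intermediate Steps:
(H(-1779, -631) - 1118081) + Y(163, 1068) = (-631 - 1118081) - 17*1068 = -1118712 - 18156 = -1136868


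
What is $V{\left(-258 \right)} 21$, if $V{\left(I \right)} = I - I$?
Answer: $0$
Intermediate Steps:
$V{\left(I \right)} = 0$
$V{\left(-258 \right)} 21 = 0 \cdot 21 = 0$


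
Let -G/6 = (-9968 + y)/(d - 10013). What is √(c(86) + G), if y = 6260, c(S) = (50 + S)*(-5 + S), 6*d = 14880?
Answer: 8*√1488310/93 ≈ 104.94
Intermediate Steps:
d = 2480 (d = (⅙)*14880 = 2480)
c(S) = (-5 + S)*(50 + S)
G = -824/279 (G = -6*(-9968 + 6260)/(2480 - 10013) = -(-22248)/(-7533) = -(-22248)*(-1)/7533 = -6*412/837 = -824/279 ≈ -2.9534)
√(c(86) + G) = √((-250 + 86² + 45*86) - 824/279) = √((-250 + 7396 + 3870) - 824/279) = √(11016 - 824/279) = √(3072640/279) = 8*√1488310/93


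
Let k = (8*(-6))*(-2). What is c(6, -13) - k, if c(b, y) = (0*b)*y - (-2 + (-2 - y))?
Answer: -105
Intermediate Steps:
c(b, y) = 4 + y (c(b, y) = 0*y - (-4 - y) = 0 + (4 + y) = 4 + y)
k = 96 (k = -48*(-2) = 96)
c(6, -13) - k = (4 - 13) - 1*96 = -9 - 96 = -105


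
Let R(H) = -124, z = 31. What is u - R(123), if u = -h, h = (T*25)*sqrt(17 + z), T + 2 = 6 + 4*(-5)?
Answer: 124 + 1600*sqrt(3) ≈ 2895.3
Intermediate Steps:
T = -16 (T = -2 + (6 + 4*(-5)) = -2 + (6 - 20) = -2 - 14 = -16)
h = -1600*sqrt(3) (h = (-16*25)*sqrt(17 + 31) = -1600*sqrt(3) ≈ -2771.3)
u = 1600*sqrt(3) (u = -(-1600)*sqrt(3) = 1600*sqrt(3) ≈ 2771.3)
u - R(123) = 1600*sqrt(3) - 1*(-124) = 1600*sqrt(3) + 124 = 124 + 1600*sqrt(3)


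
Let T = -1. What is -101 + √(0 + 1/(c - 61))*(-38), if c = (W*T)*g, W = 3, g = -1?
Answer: -101 - 19*I*√58/29 ≈ -101.0 - 4.9896*I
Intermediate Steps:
c = 3 (c = (3*(-1))*(-1) = -3*(-1) = 3)
-101 + √(0 + 1/(c - 61))*(-38) = -101 + √(0 + 1/(3 - 61))*(-38) = -101 + √(0 + 1/(-58))*(-38) = -101 + √(0 - 1/58)*(-38) = -101 + √(-1/58)*(-38) = -101 + (I*√58/58)*(-38) = -101 - 19*I*√58/29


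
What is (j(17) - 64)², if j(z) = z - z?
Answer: 4096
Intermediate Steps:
j(z) = 0
(j(17) - 64)² = (0 - 64)² = (-64)² = 4096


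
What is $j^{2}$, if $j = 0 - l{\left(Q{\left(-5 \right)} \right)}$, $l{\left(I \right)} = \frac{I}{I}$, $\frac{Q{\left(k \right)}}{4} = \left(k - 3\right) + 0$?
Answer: $1$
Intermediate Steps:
$Q{\left(k \right)} = -12 + 4 k$ ($Q{\left(k \right)} = 4 \left(\left(k - 3\right) + 0\right) = 4 \left(\left(-3 + k\right) + 0\right) = 4 \left(-3 + k\right) = -12 + 4 k$)
$l{\left(I \right)} = 1$
$j = -1$ ($j = 0 - 1 = -1$)
$j^{2} = \left(-1\right)^{2} = 1$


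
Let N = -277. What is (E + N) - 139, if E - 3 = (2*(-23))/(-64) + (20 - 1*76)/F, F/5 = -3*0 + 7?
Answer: -66221/160 ≈ -413.88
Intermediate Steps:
F = 35 (F = 5*(-3*0 + 7) = 5*(0 + 7) = 5*7 = 35)
E = 339/160 (E = 3 + ((2*(-23))/(-64) + (20 - 1*76)/35) = 3 + (-46*(-1/64) + (20 - 76)*(1/35)) = 3 + (23/32 - 56*1/35) = 3 + (23/32 - 8/5) = 3 - 141/160 = 339/160 ≈ 2.1188)
(E + N) - 139 = (339/160 - 277) - 139 = -43981/160 - 139 = -66221/160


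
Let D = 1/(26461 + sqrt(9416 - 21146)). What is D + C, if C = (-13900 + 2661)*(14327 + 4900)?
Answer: -151306985420717042/700196251 - I*sqrt(11730)/700196251 ≈ -2.1609e+8 - 1.5468e-7*I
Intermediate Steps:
D = 1/(26461 + I*sqrt(11730)) (D = 1/(26461 + sqrt(-11730)) = 1/(26461 + I*sqrt(11730)) ≈ 3.7791e-5 - 1.547e-7*I)
C = -216092253 (C = -11239*19227 = -216092253)
D + C = (26461/700196251 - I*sqrt(11730)/700196251) - 216092253 = -151306985420717042/700196251 - I*sqrt(11730)/700196251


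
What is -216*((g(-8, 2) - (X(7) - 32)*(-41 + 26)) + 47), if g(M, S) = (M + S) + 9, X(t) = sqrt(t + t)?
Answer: 92880 - 3240*sqrt(14) ≈ 80757.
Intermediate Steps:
X(t) = sqrt(2)*sqrt(t) (X(t) = sqrt(2*t) = sqrt(2)*sqrt(t))
g(M, S) = 9 + M + S
-216*((g(-8, 2) - (X(7) - 32)*(-41 + 26)) + 47) = -216*(((9 - 8 + 2) - (sqrt(2)*sqrt(7) - 32)*(-41 + 26)) + 47) = -216*((3 - (sqrt(14) - 32)*(-15)) + 47) = -216*((3 - (-32 + sqrt(14))*(-15)) + 47) = -216*((3 - (480 - 15*sqrt(14))) + 47) = -216*((3 + (-480 + 15*sqrt(14))) + 47) = -216*((-477 + 15*sqrt(14)) + 47) = -216*(-430 + 15*sqrt(14)) = 92880 - 3240*sqrt(14)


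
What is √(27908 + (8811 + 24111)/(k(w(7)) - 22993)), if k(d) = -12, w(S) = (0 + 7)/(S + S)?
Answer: √14768994167090/23005 ≈ 167.05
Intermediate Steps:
w(S) = 7/(2*S) (w(S) = 7/((2*S)) = 7*(1/(2*S)) = 7/(2*S))
√(27908 + (8811 + 24111)/(k(w(7)) - 22993)) = √(27908 + (8811 + 24111)/(-12 - 22993)) = √(27908 + 32922/(-23005)) = √(27908 + 32922*(-1/23005)) = √(27908 - 32922/23005) = √(641990618/23005) = √14768994167090/23005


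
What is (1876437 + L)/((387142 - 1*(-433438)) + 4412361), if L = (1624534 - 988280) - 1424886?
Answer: 1087805/5232941 ≈ 0.20788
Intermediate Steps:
L = -788632 (L = 636254 - 1424886 = -788632)
(1876437 + L)/((387142 - 1*(-433438)) + 4412361) = (1876437 - 788632)/((387142 - 1*(-433438)) + 4412361) = 1087805/((387142 + 433438) + 4412361) = 1087805/(820580 + 4412361) = 1087805/5232941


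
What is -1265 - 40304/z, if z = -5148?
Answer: -147089/117 ≈ -1257.2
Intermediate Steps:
-1265 - 40304/z = -1265 - 40304/(-5148) = -1265 - 40304*(-1)/5148 = -1265 - 1*(-916/117) = -1265 + 916/117 = -147089/117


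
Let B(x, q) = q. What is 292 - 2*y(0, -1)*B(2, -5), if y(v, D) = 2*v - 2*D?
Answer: 312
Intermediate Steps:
y(v, D) = -2*D + 2*v
292 - 2*y(0, -1)*B(2, -5) = 292 - 2*(-2*(-1) + 2*0)*(-5) = 292 - 2*(2 + 0)*(-5) = 292 - 2*2*(-5) = 292 - 4*(-5) = 292 - 1*(-20) = 292 + 20 = 312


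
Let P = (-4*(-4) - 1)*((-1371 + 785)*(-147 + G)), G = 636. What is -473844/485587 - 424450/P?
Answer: -183062100149/208720345797 ≈ -0.87707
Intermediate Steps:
P = -4298310 (P = (-4*(-4) - 1)*((-1371 + 785)*(-147 + 636)) = (16 - 1)*(-586*489) = 15*(-286554) = -4298310)
-473844/485587 - 424450/P = -473844/485587 - 424450/(-4298310) = -473844*1/485587 - 424450*(-1/4298310) = -473844/485587 + 42445/429831 = -183062100149/208720345797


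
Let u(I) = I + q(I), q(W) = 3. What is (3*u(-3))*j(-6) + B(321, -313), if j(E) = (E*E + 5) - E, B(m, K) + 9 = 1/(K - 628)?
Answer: -8470/941 ≈ -9.0011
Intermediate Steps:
B(m, K) = -9 + 1/(-628 + K) (B(m, K) = -9 + 1/(K - 628) = -9 + 1/(-628 + K))
u(I) = 3 + I (u(I) = I + 3 = 3 + I)
j(E) = 5 + E² - E (j(E) = (E² + 5) - E = (5 + E²) - E = 5 + E² - E)
(3*u(-3))*j(-6) + B(321, -313) = (3*(3 - 3))*(5 + (-6)² - 1*(-6)) + (5653 - 9*(-313))/(-628 - 313) = (3*0)*(5 + 36 + 6) + (5653 + 2817)/(-941) = 0*47 - 1/941*8470 = 0 - 8470/941 = -8470/941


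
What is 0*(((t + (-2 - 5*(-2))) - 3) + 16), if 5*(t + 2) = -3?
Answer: 0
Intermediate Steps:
t = -13/5 (t = -2 + (⅕)*(-3) = -2 - ⅗ = -13/5 ≈ -2.6000)
0*(((t + (-2 - 5*(-2))) - 3) + 16) = 0*(((-13/5 + (-2 - 5*(-2))) - 3) + 16) = 0*(((-13/5 + (-2 + 10)) - 3) + 16) = 0*(((-13/5 + 8) - 3) + 16) = 0*((27/5 - 3) + 16) = 0*(12/5 + 16) = 0*(92/5) = 0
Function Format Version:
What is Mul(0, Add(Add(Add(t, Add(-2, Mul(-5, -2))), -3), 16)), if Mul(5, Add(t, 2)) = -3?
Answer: 0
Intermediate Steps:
t = Rational(-13, 5) (t = Add(-2, Mul(Rational(1, 5), -3)) = Add(-2, Rational(-3, 5)) = Rational(-13, 5) ≈ -2.6000)
Mul(0, Add(Add(Add(t, Add(-2, Mul(-5, -2))), -3), 16)) = Mul(0, Add(Add(Add(Rational(-13, 5), Add(-2, Mul(-5, -2))), -3), 16)) = Mul(0, Add(Add(Add(Rational(-13, 5), Add(-2, 10)), -3), 16)) = Mul(0, Add(Add(Add(Rational(-13, 5), 8), -3), 16)) = Mul(0, Add(Add(Rational(27, 5), -3), 16)) = Mul(0, Add(Rational(12, 5), 16)) = Mul(0, Rational(92, 5)) = 0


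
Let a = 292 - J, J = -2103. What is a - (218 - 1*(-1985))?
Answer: 192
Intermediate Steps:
a = 2395 (a = 292 - 1*(-2103) = 292 + 2103 = 2395)
a - (218 - 1*(-1985)) = 2395 - (218 - 1*(-1985)) = 2395 - (218 + 1985) = 2395 - 1*2203 = 2395 - 2203 = 192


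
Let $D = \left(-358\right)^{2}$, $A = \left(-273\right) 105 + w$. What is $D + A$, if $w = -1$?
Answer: $99498$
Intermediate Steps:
$A = -28666$ ($A = \left(-273\right) 105 - 1 = -28665 - 1 = -28666$)
$D = 128164$
$D + A = 128164 - 28666 = 99498$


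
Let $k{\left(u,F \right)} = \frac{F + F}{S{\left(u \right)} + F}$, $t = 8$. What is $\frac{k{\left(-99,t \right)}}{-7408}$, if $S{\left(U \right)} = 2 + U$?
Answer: $\frac{1}{41207} \approx 2.4268 \cdot 10^{-5}$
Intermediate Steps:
$k{\left(u,F \right)} = \frac{2 F}{2 + F + u}$ ($k{\left(u,F \right)} = \frac{F + F}{\left(2 + u\right) + F} = \frac{2 F}{2 + F + u}$)
$\frac{k{\left(-99,t \right)}}{-7408} = \frac{2 \cdot 8 \frac{1}{2 + 8 - 99}}{-7408} = 2 \cdot 8 \frac{1}{-89} \left(- \frac{1}{7408}\right) = 2 \cdot 8 \left(- \frac{1}{89}\right) \left(- \frac{1}{7408}\right) = \left(- \frac{16}{89}\right) \left(- \frac{1}{7408}\right) = \frac{1}{41207}$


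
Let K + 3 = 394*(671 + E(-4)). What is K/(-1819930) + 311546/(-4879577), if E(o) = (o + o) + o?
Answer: -1833939922791/8880488569610 ≈ -0.20651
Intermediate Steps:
E(o) = 3*o (E(o) = 2*o + o = 3*o)
K = 259643 (K = -3 + 394*(671 + 3*(-4)) = -3 + 394*(671 - 12) = -3 + 394*659 = -3 + 259646 = 259643)
K/(-1819930) + 311546/(-4879577) = 259643/(-1819930) + 311546/(-4879577) = 259643*(-1/1819930) + 311546*(-1/4879577) = -259643/1819930 - 311546/4879577 = -1833939922791/8880488569610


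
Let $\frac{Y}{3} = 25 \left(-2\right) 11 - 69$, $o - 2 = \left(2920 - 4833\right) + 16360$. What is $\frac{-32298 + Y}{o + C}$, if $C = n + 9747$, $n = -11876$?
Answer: $- \frac{621}{224} \approx -2.7723$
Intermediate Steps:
$o = 14449$ ($o = 2 + \left(\left(2920 - 4833\right) + 16360\right) = 2 + \left(-1913 + 16360\right) = 2 + 14447 = 14449$)
$Y = -1857$ ($Y = 3 \left(25 \left(-2\right) 11 - 69\right) = 3 \left(\left(-50\right) 11 - 69\right) = 3 \left(-550 - 69\right) = 3 \left(-619\right) = -1857$)
$C = -2129$ ($C = -11876 + 9747 = -2129$)
$\frac{-32298 + Y}{o + C} = \frac{-32298 - 1857}{14449 - 2129} = - \frac{34155}{12320} = \left(-34155\right) \frac{1}{12320} = - \frac{621}{224}$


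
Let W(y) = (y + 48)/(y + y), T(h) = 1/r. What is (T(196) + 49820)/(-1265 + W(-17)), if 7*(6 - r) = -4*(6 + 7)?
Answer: -26537493/674309 ≈ -39.355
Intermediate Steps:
r = 94/7 (r = 6 - (-4)*(6 + 7)/7 = 6 - (-4)*13/7 = 6 - ⅐*(-52) = 6 + 52/7 = 94/7 ≈ 13.429)
T(h) = 7/94 (T(h) = 1/(94/7) = 7/94)
W(y) = (48 + y)/(2*y) (W(y) = (48 + y)/((2*y)) = (48 + y)*(1/(2*y)) = (48 + y)/(2*y))
(T(196) + 49820)/(-1265 + W(-17)) = (7/94 + 49820)/(-1265 + (½)*(48 - 17)/(-17)) = 4683087/(94*(-1265 + (½)*(-1/17)*31)) = 4683087/(94*(-1265 - 31/34)) = 4683087/(94*(-43041/34)) = (4683087/94)*(-34/43041) = -26537493/674309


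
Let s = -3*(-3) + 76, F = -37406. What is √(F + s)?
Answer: I*√37321 ≈ 193.19*I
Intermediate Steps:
s = 85 (s = 9 + 76 = 85)
√(F + s) = √(-37406 + 85) = √(-37321) = I*√37321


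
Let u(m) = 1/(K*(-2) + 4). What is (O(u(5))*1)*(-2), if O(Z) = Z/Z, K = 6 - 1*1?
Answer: -2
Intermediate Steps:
K = 5 (K = 6 - 1 = 5)
u(m) = -1/6 (u(m) = 1/(5*(-2) + 4) = 1/(-10 + 4) = 1/(-6) = -1/6)
O(Z) = 1
(O(u(5))*1)*(-2) = (1*1)*(-2) = 1*(-2) = -2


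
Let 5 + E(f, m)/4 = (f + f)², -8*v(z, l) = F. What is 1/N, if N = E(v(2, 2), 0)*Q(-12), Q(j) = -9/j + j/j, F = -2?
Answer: -4/133 ≈ -0.030075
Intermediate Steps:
v(z, l) = ¼ (v(z, l) = -⅛*(-2) = ¼)
Q(j) = 1 - 9/j (Q(j) = -9/j + 1 = 1 - 9/j)
E(f, m) = -20 + 16*f² (E(f, m) = -20 + 4*(f + f)² = -20 + 4*(2*f)² = -20 + 4*(4*f²) = -20 + 16*f²)
N = -133/4 (N = (-20 + 16*(¼)²)*((-9 - 12)/(-12)) = (-20 + 16*(1/16))*(-1/12*(-21)) = (-20 + 1)*(7/4) = -19*7/4 = -133/4 ≈ -33.250)
1/N = 1/(-133/4) = -4/133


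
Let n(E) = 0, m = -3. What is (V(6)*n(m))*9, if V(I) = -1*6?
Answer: 0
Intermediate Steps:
V(I) = -6
(V(6)*n(m))*9 = -6*0*9 = 0*9 = 0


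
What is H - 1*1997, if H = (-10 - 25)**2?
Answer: -772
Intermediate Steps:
H = 1225 (H = (-35)**2 = 1225)
H - 1*1997 = 1225 - 1*1997 = 1225 - 1997 = -772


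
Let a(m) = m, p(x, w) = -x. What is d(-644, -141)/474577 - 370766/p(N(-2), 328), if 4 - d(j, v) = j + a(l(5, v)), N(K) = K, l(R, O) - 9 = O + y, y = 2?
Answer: -87978507213/474577 ≈ -1.8538e+5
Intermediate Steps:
l(R, O) = 11 + O (l(R, O) = 9 + (O + 2) = 9 + (2 + O) = 11 + O)
d(j, v) = -7 - j - v (d(j, v) = 4 - (j + (11 + v)) = 4 - (11 + j + v) = 4 + (-11 - j - v) = -7 - j - v)
d(-644, -141)/474577 - 370766/p(N(-2), 328) = (-7 - 1*(-644) - 1*(-141))/474577 - 370766/((-1*(-2))) = (-7 + 644 + 141)*(1/474577) - 370766/2 = 778*(1/474577) - 370766*½ = 778/474577 - 185383 = -87978507213/474577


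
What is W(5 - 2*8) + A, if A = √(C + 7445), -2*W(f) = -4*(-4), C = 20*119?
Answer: -8 + 5*√393 ≈ 91.121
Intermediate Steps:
C = 2380
W(f) = -8 (W(f) = -(-2)*(-4) = -½*16 = -8)
A = 5*√393 (A = √(2380 + 7445) = √9825 = 5*√393 ≈ 99.121)
W(5 - 2*8) + A = -8 + 5*√393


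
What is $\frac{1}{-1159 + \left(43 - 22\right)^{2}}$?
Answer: $- \frac{1}{718} \approx -0.0013928$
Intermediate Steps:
$\frac{1}{-1159 + \left(43 - 22\right)^{2}} = \frac{1}{-1159 + 21^{2}} = \frac{1}{-1159 + 441} = \frac{1}{-718} = - \frac{1}{718}$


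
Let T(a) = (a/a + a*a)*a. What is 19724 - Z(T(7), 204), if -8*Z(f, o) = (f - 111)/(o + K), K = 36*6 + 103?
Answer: 82525455/4184 ≈ 19724.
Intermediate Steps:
K = 319 (K = 216 + 103 = 319)
T(a) = a*(1 + a**2) (T(a) = (1 + a**2)*a = a*(1 + a**2))
Z(f, o) = -(-111 + f)/(8*(319 + o)) (Z(f, o) = -(f - 111)/(8*(o + 319)) = -(-111 + f)/(8*(319 + o)))
19724 - Z(T(7), 204) = 19724 - (111 - (7 + 7**3))/(8*(319 + 204)) = 19724 - (111 - (7 + 343))/(8*523) = 19724 - (111 - 1*350)/(8*523) = 19724 - (111 - 350)/(8*523) = 19724 - (-239)/(8*523) = 19724 - 1*(-239/4184) = 19724 + 239/4184 = 82525455/4184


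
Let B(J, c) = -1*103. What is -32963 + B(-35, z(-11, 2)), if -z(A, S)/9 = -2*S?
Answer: -33066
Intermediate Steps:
z(A, S) = 18*S (z(A, S) = -(-18)*S = 18*S)
B(J, c) = -103
-32963 + B(-35, z(-11, 2)) = -32963 - 103 = -33066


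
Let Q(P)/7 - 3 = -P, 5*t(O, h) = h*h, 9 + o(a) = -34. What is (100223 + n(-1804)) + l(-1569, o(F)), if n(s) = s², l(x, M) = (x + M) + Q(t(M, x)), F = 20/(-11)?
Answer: -467087/5 ≈ -93417.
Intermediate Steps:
F = -20/11 (F = 20*(-1/11) = -20/11 ≈ -1.8182)
o(a) = -43 (o(a) = -9 - 34 = -43)
t(O, h) = h²/5 (t(O, h) = (h*h)/5 = h²/5)
Q(P) = 21 - 7*P (Q(P) = 21 + 7*(-P) = 21 - 7*P)
l(x, M) = 21 + M + x - 7*x²/5 (l(x, M) = (x + M) + (21 - 7*x²/5) = (M + x) + (21 - 7*x²/5) = 21 + M + x - 7*x²/5)
(100223 + n(-1804)) + l(-1569, o(F)) = (100223 + (-1804)²) + (21 - 43 - 1569 - 7/5*(-1569)²) = (100223 + 3254416) + (21 - 43 - 1569 - 7/5*2461761) = 3354639 + (21 - 43 - 1569 - 17232327/5) = 3354639 - 17240282/5 = -467087/5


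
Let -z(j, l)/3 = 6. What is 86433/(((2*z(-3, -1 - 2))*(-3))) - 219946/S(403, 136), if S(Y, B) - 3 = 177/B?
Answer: -39259303/780 ≈ -50332.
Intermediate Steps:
z(j, l) = -18 (z(j, l) = -3*6 = -18)
S(Y, B) = 3 + 177/B
86433/(((2*z(-3, -1 - 2))*(-3))) - 219946/S(403, 136) = 86433/(((2*(-18))*(-3))) - 219946/(3 + 177/136) = 86433/((-36*(-3))) - 219946/(3 + 177*(1/136)) = 86433/108 - 219946/(3 + 177/136) = 86433*(1/108) - 219946/585/136 = 28811/36 - 219946*136/585 = 28811/36 - 29912656/585 = -39259303/780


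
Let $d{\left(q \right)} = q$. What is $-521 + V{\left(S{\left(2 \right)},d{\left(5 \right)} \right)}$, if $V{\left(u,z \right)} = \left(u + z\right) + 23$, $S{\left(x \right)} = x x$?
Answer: $-489$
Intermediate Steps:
$S{\left(x \right)} = x^{2}$
$V{\left(u,z \right)} = 23 + u + z$
$-521 + V{\left(S{\left(2 \right)},d{\left(5 \right)} \right)} = -521 + \left(23 + 2^{2} + 5\right) = -521 + \left(23 + 4 + 5\right) = -521 + 32 = -489$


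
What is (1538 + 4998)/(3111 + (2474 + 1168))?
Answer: 6536/6753 ≈ 0.96787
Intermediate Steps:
(1538 + 4998)/(3111 + (2474 + 1168)) = 6536/(3111 + 3642) = 6536/6753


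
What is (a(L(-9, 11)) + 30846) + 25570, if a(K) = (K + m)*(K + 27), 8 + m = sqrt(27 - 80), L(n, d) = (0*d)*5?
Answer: 56200 + 27*I*sqrt(53) ≈ 56200.0 + 196.56*I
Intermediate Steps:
L(n, d) = 0 (L(n, d) = 0*5 = 0)
m = -8 + I*sqrt(53) (m = -8 + sqrt(27 - 80) = -8 + sqrt(-53) = -8 + I*sqrt(53) ≈ -8.0 + 7.2801*I)
a(K) = (27 + K)*(-8 + K + I*sqrt(53)) (a(K) = (K + (-8 + I*sqrt(53)))*(K + 27) = (-8 + K + I*sqrt(53))*(27 + K) = (27 + K)*(-8 + K + I*sqrt(53)))
(a(L(-9, 11)) + 30846) + 25570 = ((-216 + 0**2 + 19*0 + 27*I*sqrt(53) + I*0*sqrt(53)) + 30846) + 25570 = ((-216 + 0 + 0 + 27*I*sqrt(53) + 0) + 30846) + 25570 = ((-216 + 27*I*sqrt(53)) + 30846) + 25570 = (30630 + 27*I*sqrt(53)) + 25570 = 56200 + 27*I*sqrt(53)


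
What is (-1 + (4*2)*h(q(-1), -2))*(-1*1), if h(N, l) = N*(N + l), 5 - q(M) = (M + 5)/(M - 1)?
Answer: -279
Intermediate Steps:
q(M) = 5 - (5 + M)/(-1 + M) (q(M) = 5 - (M + 5)/(M - 1) = 5 - (5 + M)/(-1 + M))
(-1 + (4*2)*h(q(-1), -2))*(-1*1) = (-1 + (4*2)*((2*(-5 + 2*(-1))/(-1 - 1))*(2*(-5 + 2*(-1))/(-1 - 1) - 2)))*(-1*1) = (-1 + 8*((2*(-5 - 2)/(-2))*(2*(-5 - 2)/(-2) - 2)))*(-1) = (-1 + 8*((2*(-½)*(-7))*(2*(-½)*(-7) - 2)))*(-1) = (-1 + 8*(7*(7 - 2)))*(-1) = (-1 + 8*(7*5))*(-1) = (-1 + 8*35)*(-1) = (-1 + 280)*(-1) = 279*(-1) = -279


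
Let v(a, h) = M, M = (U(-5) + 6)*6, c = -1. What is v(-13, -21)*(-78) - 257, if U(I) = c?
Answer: -2597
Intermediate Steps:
U(I) = -1
M = 30 (M = (-1 + 6)*6 = 5*6 = 30)
v(a, h) = 30
v(-13, -21)*(-78) - 257 = 30*(-78) - 257 = -2340 - 257 = -2597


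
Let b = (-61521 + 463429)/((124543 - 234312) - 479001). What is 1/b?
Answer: -22645/15458 ≈ -1.4649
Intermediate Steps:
b = -15458/22645 (b = 401908/(-109769 - 479001) = 401908/(-588770) = 401908*(-1/588770) = -15458/22645 ≈ -0.68262)
1/b = 1/(-15458/22645) = -22645/15458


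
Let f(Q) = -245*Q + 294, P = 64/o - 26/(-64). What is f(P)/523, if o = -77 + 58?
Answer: 619997/317984 ≈ 1.9498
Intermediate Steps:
o = -19
P = -1801/608 (P = 64/(-19) - 26/(-64) = 64*(-1/19) - 26*(-1/64) = -64/19 + 13/32 = -1801/608 ≈ -2.9622)
f(Q) = 294 - 245*Q
f(P)/523 = (294 - 245*(-1801/608))/523 = (294 + 441245/608)*(1/523) = (619997/608)*(1/523) = 619997/317984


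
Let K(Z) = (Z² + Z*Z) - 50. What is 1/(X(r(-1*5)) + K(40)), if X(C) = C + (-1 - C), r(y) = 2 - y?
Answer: 1/3149 ≈ 0.00031756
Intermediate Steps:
K(Z) = -50 + 2*Z² (K(Z) = (Z² + Z²) - 50 = 2*Z² - 50 = -50 + 2*Z²)
X(C) = -1
1/(X(r(-1*5)) + K(40)) = 1/(-1 + (-50 + 2*40²)) = 1/(-1 + (-50 + 2*1600)) = 1/(-1 + (-50 + 3200)) = 1/(-1 + 3150) = 1/3149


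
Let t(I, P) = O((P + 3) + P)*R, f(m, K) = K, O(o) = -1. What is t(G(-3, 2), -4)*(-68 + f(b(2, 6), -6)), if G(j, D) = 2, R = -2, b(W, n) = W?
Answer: -148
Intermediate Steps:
t(I, P) = 2 (t(I, P) = -1*(-2) = 2)
t(G(-3, 2), -4)*(-68 + f(b(2, 6), -6)) = 2*(-68 - 6) = 2*(-74) = -148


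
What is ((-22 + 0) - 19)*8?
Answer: -328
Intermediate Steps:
((-22 + 0) - 19)*8 = (-22 - 19)*8 = -41*8 = -328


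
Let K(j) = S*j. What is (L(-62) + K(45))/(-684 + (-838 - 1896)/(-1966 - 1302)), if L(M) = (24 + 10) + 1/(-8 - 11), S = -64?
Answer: 4650450/1116289 ≈ 4.1660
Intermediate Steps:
L(M) = 645/19 (L(M) = 34 + 1/(-19) = 34 - 1/19 = 645/19)
K(j) = -64*j
(L(-62) + K(45))/(-684 + (-838 - 1896)/(-1966 - 1302)) = (645/19 - 64*45)/(-684 + (-838 - 1896)/(-1966 - 1302)) = (645/19 - 2880)/(-684 - 2734/(-3268)) = -54075/(19*(-684 - 2734*(-1/3268))) = -54075/(19*(-684 + 1367/1634)) = -54075/(19*(-1116289/1634)) = -54075/19*(-1634/1116289) = 4650450/1116289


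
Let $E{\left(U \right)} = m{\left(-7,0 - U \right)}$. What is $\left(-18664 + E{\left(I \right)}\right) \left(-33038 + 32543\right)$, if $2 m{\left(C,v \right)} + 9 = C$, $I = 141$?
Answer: $9242640$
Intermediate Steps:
$m{\left(C,v \right)} = - \frac{9}{2} + \frac{C}{2}$
$E{\left(U \right)} = -8$ ($E{\left(U \right)} = - \frac{9}{2} + \frac{1}{2} \left(-7\right) = - \frac{9}{2} - \frac{7}{2} = -8$)
$\left(-18664 + E{\left(I \right)}\right) \left(-33038 + 32543\right) = \left(-18664 - 8\right) \left(-33038 + 32543\right) = \left(-18672\right) \left(-495\right) = 9242640$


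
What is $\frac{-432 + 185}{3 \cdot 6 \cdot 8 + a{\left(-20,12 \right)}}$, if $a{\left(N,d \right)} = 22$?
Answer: $- \frac{247}{166} \approx -1.488$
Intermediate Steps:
$\frac{-432 + 185}{3 \cdot 6 \cdot 8 + a{\left(-20,12 \right)}} = \frac{-432 + 185}{3 \cdot 6 \cdot 8 + 22} = - \frac{247}{18 \cdot 8 + 22} = - \frac{247}{144 + 22} = - \frac{247}{166}$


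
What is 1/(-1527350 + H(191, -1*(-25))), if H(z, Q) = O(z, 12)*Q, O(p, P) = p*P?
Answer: -1/1470050 ≈ -6.8025e-7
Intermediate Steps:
O(p, P) = P*p
H(z, Q) = 12*Q*z (H(z, Q) = (12*z)*Q = 12*Q*z)
1/(-1527350 + H(191, -1*(-25))) = 1/(-1527350 + 12*(-1*(-25))*191) = 1/(-1527350 + 12*25*191) = 1/(-1527350 + 57300) = 1/(-1470050) = -1/1470050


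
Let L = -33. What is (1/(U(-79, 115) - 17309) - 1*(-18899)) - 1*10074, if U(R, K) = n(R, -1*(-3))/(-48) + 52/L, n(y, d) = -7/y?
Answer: 2124056327671/240686271 ≈ 8825.0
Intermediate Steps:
U(R, K) = -52/33 + 7/(48*R) (U(R, K) = -7/R/(-48) + 52/(-33) = -7/R*(-1/48) + 52*(-1/33) = 7/(48*R) - 52/33 = -52/33 + 7/(48*R))
(1/(U(-79, 115) - 17309) - 1*(-18899)) - 1*10074 = (1/((1/528)*(77 - 832*(-79))/(-79) - 17309) - 1*(-18899)) - 1*10074 = (1/((1/528)*(-1/79)*(77 + 65728) - 17309) + 18899) - 10074 = (1/((1/528)*(-1/79)*65805 - 17309) + 18899) - 10074 = (1/(-21935/13904 - 17309) + 18899) - 10074 = (1/(-240686271/13904) + 18899) - 10074 = (-13904/240686271 + 18899) - 10074 = 4548729821725/240686271 - 10074 = 2124056327671/240686271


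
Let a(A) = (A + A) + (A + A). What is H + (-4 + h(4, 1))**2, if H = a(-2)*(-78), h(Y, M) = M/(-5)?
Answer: 16041/25 ≈ 641.64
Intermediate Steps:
a(A) = 4*A (a(A) = 2*A + 2*A = 4*A)
h(Y, M) = -M/5 (h(Y, M) = M*(-1/5) = -M/5)
H = 624 (H = (4*(-2))*(-78) = -8*(-78) = 624)
H + (-4 + h(4, 1))**2 = 624 + (-4 - 1/5*1)**2 = 624 + (-4 - 1/5)**2 = 624 + (-21/5)**2 = 624 + 441/25 = 16041/25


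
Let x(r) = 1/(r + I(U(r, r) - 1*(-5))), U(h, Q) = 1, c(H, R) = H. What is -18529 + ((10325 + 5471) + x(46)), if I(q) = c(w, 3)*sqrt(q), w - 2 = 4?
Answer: -2596327/950 - 3*sqrt(6)/950 ≈ -2733.0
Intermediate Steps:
w = 6 (w = 2 + 4 = 6)
I(q) = 6*sqrt(q)
x(r) = 1/(r + 6*sqrt(6)) (x(r) = 1/(r + 6*sqrt(1 - 1*(-5))) = 1/(r + 6*sqrt(1 + 5)) = 1/(r + 6*sqrt(6)))
-18529 + ((10325 + 5471) + x(46)) = -18529 + ((10325 + 5471) + 1/(46 + 6*sqrt(6))) = -18529 + (15796 + 1/(46 + 6*sqrt(6))) = -2733 + 1/(46 + 6*sqrt(6))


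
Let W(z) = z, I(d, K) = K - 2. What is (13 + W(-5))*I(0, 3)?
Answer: 8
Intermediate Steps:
I(d, K) = -2 + K
(13 + W(-5))*I(0, 3) = (13 - 5)*(-2 + 3) = 8*1 = 8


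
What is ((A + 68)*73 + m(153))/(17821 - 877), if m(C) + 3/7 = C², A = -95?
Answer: 50021/39536 ≈ 1.2652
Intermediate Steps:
m(C) = -3/7 + C²
((A + 68)*73 + m(153))/(17821 - 877) = ((-95 + 68)*73 + (-3/7 + 153²))/(17821 - 877) = (-27*73 + (-3/7 + 23409))/16944 = (-1971 + 163860/7)*(1/16944) = (150063/7)*(1/16944) = 50021/39536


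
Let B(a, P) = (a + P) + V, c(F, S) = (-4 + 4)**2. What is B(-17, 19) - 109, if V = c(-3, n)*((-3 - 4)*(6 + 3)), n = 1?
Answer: -107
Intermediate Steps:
c(F, S) = 0 (c(F, S) = 0**2 = 0)
V = 0 (V = 0*((-3 - 4)*(6 + 3)) = 0*(-7*9) = 0*(-63) = 0)
B(a, P) = P + a (B(a, P) = (a + P) + 0 = (P + a) + 0 = P + a)
B(-17, 19) - 109 = (19 - 17) - 109 = 2 - 109 = -107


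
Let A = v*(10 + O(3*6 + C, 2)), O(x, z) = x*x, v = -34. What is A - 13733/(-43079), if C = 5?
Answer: -789452021/43079 ≈ -18326.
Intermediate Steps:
O(x, z) = x²
A = -18326 (A = -34*(10 + (3*6 + 5)²) = -34*(10 + (18 + 5)²) = -34*(10 + 23²) = -34*(10 + 529) = -34*539 = -18326)
A - 13733/(-43079) = -18326 - 13733/(-43079) = -18326 - 13733*(-1/43079) = -18326 + 13733/43079 = -789452021/43079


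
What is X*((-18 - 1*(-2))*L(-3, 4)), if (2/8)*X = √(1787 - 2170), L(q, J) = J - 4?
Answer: 0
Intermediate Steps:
L(q, J) = -4 + J
X = 4*I*√383 (X = 4*√(1787 - 2170) = 4*√(-383) = 4*(I*√383) = 4*I*√383 ≈ 78.281*I)
X*((-18 - 1*(-2))*L(-3, 4)) = (4*I*√383)*((-18 - 1*(-2))*(-4 + 4)) = (4*I*√383)*((-18 + 2)*0) = (4*I*√383)*(-16*0) = (4*I*√383)*0 = 0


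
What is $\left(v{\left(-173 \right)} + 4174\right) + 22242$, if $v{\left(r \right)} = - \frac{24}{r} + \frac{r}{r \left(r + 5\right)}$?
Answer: $\frac{767758483}{29064} \approx 26416.0$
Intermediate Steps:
$v{\left(r \right)} = \frac{1}{5 + r} - \frac{24}{r}$ ($v{\left(r \right)} = - \frac{24}{r} + \frac{r}{r \left(5 + r\right)} = - \frac{24}{r} + r \frac{1}{r \left(5 + r\right)} = - \frac{24}{r} + \frac{1}{5 + r} = \frac{1}{5 + r} - \frac{24}{r}$)
$\left(v{\left(-173 \right)} + 4174\right) + 22242 = \left(\frac{-120 - -3979}{\left(-173\right) \left(5 - 173\right)} + 4174\right) + 22242 = \left(- \frac{-120 + 3979}{173 \left(-168\right)} + 4174\right) + 22242 = \left(\left(- \frac{1}{173}\right) \left(- \frac{1}{168}\right) 3859 + 4174\right) + 22242 = \left(\frac{3859}{29064} + 4174\right) + 22242 = \frac{121316995}{29064} + 22242 = \frac{767758483}{29064}$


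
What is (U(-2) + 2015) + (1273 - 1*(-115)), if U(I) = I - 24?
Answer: 3377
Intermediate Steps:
U(I) = -24 + I
(U(-2) + 2015) + (1273 - 1*(-115)) = ((-24 - 2) + 2015) + (1273 - 1*(-115)) = (-26 + 2015) + (1273 + 115) = 1989 + 1388 = 3377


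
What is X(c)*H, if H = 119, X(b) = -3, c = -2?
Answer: -357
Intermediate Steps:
X(c)*H = -3*119 = -357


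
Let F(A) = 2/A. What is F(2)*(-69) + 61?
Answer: -8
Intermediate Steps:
F(2)*(-69) + 61 = (2/2)*(-69) + 61 = (2*(½))*(-69) + 61 = 1*(-69) + 61 = -69 + 61 = -8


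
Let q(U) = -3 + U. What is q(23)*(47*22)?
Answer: 20680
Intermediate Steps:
q(23)*(47*22) = (-3 + 23)*(47*22) = 20*1034 = 20680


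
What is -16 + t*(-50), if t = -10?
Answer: 484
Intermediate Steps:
-16 + t*(-50) = -16 - 10*(-50) = -16 + 500 = 484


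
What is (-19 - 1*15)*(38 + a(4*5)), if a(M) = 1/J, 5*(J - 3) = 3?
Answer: -11713/9 ≈ -1301.4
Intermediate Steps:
J = 18/5 (J = 3 + (1/5)*3 = 3 + 3/5 = 18/5 ≈ 3.6000)
a(M) = 5/18 (a(M) = 1/(18/5) = 5/18)
(-19 - 1*15)*(38 + a(4*5)) = (-19 - 1*15)*(38 + 5/18) = (-19 - 15)*(689/18) = -34*689/18 = -11713/9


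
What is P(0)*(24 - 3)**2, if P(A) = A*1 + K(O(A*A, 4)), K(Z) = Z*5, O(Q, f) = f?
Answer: 8820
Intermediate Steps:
K(Z) = 5*Z
P(A) = 20 + A (P(A) = A*1 + 5*4 = A + 20 = 20 + A)
P(0)*(24 - 3)**2 = (20 + 0)*(24 - 3)**2 = 20*21**2 = 20*441 = 8820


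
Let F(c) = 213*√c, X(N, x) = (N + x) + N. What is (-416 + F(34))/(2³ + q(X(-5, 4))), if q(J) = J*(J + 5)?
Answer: -208/7 + 213*√34/14 ≈ 59.000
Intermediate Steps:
X(N, x) = x + 2*N
q(J) = J*(5 + J)
(-416 + F(34))/(2³ + q(X(-5, 4))) = (-416 + 213*√34)/(2³ + (4 + 2*(-5))*(5 + (4 + 2*(-5)))) = (-416 + 213*√34)/(8 + (4 - 10)*(5 + (4 - 10))) = (-416 + 213*√34)/(8 - 6*(5 - 6)) = (-416 + 213*√34)/(8 - 6*(-1)) = (-416 + 213*√34)/(8 + 6) = (-416 + 213*√34)/14 = (-416 + 213*√34)*(1/14) = -208/7 + 213*√34/14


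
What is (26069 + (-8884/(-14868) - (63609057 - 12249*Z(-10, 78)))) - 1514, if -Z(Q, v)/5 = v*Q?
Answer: -58778413013/3717 ≈ -1.5813e+7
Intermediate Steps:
Z(Q, v) = -5*Q*v (Z(Q, v) = -5*v*Q = -5*Q*v)
(26069 + (-8884/(-14868) - (63609057 - 12249*Z(-10, 78)))) - 1514 = (26069 + (-8884/(-14868) - (63609057 - 12249*(-5)*(-10)*78))) - 1514 = (26069 + (-8884*(-1/14868) - (63609057 - 47771100))) - 1514 = (26069 + (2221/3717 - 12249/(1/(-1292 + (6485 - 3900))))) - 1514 = (26069 + (2221/3717 - 12249/(1/(-1292 + 2585)))) - 1514 = (26069 + (2221/3717 - 12249/(1/1293))) - 1514 = (26069 + (2221/3717 - 12249/1/1293)) - 1514 = (26069 + (2221/3717 - 12249*1293)) - 1514 = (26069 + (2221/3717 - 15837957)) - 1514 = (26069 - 58869683948/3717) - 1514 = -58772785475/3717 - 1514 = -58778413013/3717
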